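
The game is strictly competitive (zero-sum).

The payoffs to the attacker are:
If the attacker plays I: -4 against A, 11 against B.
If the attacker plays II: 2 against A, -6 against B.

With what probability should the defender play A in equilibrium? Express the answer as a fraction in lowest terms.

17/23

Row minima are -4 and -6, so the attacker's maximin is -4; column maxima are 2 and 11, so the defender's minimax is 2. These differ, so the equilibrium is in mixed strategies.
Let the defender play A with probability q. The attacker is indifferent when −4q + 11(1−q) = 2q − 6(1−q), giving q = 17/23.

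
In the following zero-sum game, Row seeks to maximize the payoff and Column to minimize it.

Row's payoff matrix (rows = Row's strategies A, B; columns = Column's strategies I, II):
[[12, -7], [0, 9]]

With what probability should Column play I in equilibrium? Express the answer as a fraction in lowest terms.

4/7

Row minima are -7 and 0, so Row's maximin is 0; column maxima are 12 and 9, so Column's minimax is 9. These differ, so the equilibrium is in mixed strategies.
Let Column play I with probability q. Row is indifferent when 12q − 7(1−q) = 9(1−q), giving q = 4/7.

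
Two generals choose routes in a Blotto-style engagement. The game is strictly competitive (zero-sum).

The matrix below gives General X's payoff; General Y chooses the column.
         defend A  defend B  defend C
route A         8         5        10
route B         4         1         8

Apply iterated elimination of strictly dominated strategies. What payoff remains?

Column defend A is strictly dominated by defend B for General Y (5<8, 1<4); eliminate defend A.
Row route B is strictly dominated by row route A (5>1, 10>8); eliminate route B.
Column defend C is strictly dominated by defend B for General Y (5<10); eliminate defend C.
Only (route A, defend B) remains, with payoff 5.

5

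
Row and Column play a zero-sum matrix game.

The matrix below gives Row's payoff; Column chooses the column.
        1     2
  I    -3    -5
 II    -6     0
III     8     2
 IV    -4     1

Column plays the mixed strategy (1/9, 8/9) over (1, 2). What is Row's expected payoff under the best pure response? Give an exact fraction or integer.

I: (-3)·(1/9) + (-5)·(8/9) = -43/9.
II: (-6)·(1/9) + (0)·(8/9) = -2/3.
III: (8)·(1/9) + (2)·(8/9) = 8/3.
IV: (-4)·(1/9) + (1)·(8/9) = 4/9.
The best pure response is III with expected payoff 8/3.

8/3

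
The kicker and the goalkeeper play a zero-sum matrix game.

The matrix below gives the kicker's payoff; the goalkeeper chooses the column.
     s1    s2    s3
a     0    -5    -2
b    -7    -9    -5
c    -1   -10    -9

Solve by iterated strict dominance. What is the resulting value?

-5

Row b is strictly dominated by row a (0>-7, -5>-9, -2>-5); eliminate b.
Row c is strictly dominated by row a (0>-1, -5>-10, -2>-9); eliminate c.
Column s3 is strictly dominated by s2 for the goalkeeper (-5<-2); eliminate s3.
Column s1 is strictly dominated by s2 for the goalkeeper (-5<0); eliminate s1.
Only (a, s2) remains, with payoff -5.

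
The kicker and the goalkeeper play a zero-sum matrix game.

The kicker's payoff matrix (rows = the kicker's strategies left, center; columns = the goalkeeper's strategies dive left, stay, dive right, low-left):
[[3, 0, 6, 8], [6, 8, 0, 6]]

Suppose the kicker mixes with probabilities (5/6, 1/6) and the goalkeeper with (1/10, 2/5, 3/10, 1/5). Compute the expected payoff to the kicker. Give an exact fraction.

47/12

Against (1/10, 2/5, 3/10, 1/5), each row's expected payoff is left: 37/10; center: 5.
Taking the (5/6, 1/6)-weighted average: (5/6)·(37/10) + (1/6)·(5) = 47/12.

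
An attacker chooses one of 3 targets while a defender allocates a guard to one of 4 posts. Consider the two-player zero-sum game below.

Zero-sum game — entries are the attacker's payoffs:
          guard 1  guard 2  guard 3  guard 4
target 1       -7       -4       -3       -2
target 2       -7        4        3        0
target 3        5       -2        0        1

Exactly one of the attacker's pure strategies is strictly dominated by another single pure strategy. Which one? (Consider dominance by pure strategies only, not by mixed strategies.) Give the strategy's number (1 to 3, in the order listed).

1

Compare target 1 with target 3: 5 > -7, -2 > -4, 0 > -3, 1 > -2.
So target 3 strictly dominates target 1 for the attacker; target 1 is strictly dominated.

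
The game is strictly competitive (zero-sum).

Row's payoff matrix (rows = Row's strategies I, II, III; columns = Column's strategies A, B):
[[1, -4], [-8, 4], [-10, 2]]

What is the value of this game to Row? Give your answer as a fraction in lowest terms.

Row III is strictly dominated by row II, so Row never plays it.
The remaining 2×2 game on (I, II) × (A, B) has no saddle point. Let Row play I with probability p; indifference gives p − 8(1−p) = −4p + 4(1−p), so p = 12/17.
Similarly Column's optimal q on A is 8/17, and the value is 1·(8/17) + (-4)·(9/17) = -28/17.

-28/17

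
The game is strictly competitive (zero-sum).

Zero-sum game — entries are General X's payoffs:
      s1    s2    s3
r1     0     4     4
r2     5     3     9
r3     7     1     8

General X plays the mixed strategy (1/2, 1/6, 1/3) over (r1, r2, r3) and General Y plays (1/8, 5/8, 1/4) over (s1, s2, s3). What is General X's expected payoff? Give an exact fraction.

89/24

Against (1/8, 5/8, 1/4), each row's expected payoff is r1: 7/2; r2: 19/4; r3: 7/2.
Taking the (1/2, 1/6, 1/3)-weighted average: (1/2)·(7/2) + (1/6)·(19/4) + (1/3)·(7/2) = 89/24.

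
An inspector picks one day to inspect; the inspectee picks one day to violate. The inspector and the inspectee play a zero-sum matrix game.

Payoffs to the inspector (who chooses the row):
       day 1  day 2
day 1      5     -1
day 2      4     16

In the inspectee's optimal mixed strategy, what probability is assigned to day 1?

Row minima are -1 and 4, so the inspector's maximin is 4; column maxima are 5 and 16, so the inspectee's minimax is 5. These differ, so the equilibrium is in mixed strategies.
Let the inspectee play day 1 with probability q. The inspector is indifferent when 5q − (1−q) = 4q + 16(1−q), giving q = 17/18.

17/18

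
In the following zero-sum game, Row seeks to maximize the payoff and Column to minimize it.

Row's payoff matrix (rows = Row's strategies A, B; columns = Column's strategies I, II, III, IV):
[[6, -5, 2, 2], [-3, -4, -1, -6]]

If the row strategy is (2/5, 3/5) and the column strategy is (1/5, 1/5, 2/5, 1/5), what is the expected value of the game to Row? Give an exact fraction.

Against (1/5, 1/5, 2/5, 1/5), each row's expected payoff is A: 7/5; B: -3.
Taking the (2/5, 3/5)-weighted average: (2/5)·(7/5) + (3/5)·(-3) = -31/25.

-31/25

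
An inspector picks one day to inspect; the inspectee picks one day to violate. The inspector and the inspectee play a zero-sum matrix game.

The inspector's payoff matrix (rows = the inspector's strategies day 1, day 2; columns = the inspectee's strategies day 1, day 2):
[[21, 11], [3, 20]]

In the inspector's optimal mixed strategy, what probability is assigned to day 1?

17/27

Row minima are 11 and 3, so the inspector's maximin is 11; column maxima are 21 and 20, so the inspectee's minimax is 20. These differ, so the equilibrium is in mixed strategies.
Let the inspector play day 1 with probability p. The inspectee is indifferent when 21p + 3(1−p) = 11p + 20(1−p), giving p = 17/27.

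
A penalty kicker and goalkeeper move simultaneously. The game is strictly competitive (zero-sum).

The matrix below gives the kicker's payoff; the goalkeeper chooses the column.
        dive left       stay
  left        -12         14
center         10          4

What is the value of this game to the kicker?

47/8

Row minima are -12 and 4, so the kicker's maximin is 4; column maxima are 10 and 14, so the goalkeeper's minimax is 10. These differ, so the equilibrium is in mixed strategies.
Let the kicker play left with probability p. The goalkeeper is indifferent when −12p + 10(1−p) = 14p + 4(1−p), giving p = 3/16.
Let the goalkeeper play dive left with probability q. The kicker is indifferent when −12q + 14(1−q) = 10q + 4(1−q), giving q = 5/16.
The value is -12·(5/16) + (14)·(11/16) = 47/8.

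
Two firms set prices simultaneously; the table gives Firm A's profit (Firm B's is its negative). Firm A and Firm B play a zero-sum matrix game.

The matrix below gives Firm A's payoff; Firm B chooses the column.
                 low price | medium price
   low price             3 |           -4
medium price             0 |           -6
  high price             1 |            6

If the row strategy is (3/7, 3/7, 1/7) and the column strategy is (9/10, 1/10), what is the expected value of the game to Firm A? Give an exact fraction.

33/35

Against (9/10, 1/10), each row's expected payoff is low price: 23/10; medium price: -3/5; high price: 3/2.
Taking the (3/7, 3/7, 1/7)-weighted average: (3/7)·(23/10) + (3/7)·(-3/5) + (1/7)·(3/2) = 33/35.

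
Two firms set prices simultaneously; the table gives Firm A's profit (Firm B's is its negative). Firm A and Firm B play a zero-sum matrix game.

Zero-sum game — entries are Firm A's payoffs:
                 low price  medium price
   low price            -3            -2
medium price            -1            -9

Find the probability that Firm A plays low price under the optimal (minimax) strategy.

Row minima are -3 and -9, so Firm A's maximin is -3; column maxima are -1 and -2, so Firm B's minimax is -2. These differ, so the equilibrium is in mixed strategies.
Let Firm A play low price with probability p. Firm B is indifferent when −3p − (1−p) = −2p − 9(1−p), giving p = 8/9.

8/9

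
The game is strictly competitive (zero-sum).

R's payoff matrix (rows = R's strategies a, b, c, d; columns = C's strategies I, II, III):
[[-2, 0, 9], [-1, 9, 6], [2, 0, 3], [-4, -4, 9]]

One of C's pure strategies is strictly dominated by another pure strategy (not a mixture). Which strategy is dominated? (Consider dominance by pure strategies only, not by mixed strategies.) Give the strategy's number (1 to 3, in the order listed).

C prefers columns that give R less. Compare III with I: -2 < 9, -1 < 6, 2 < 3, -4 < 9.
So I strictly dominates III for C; III is strictly dominated.

3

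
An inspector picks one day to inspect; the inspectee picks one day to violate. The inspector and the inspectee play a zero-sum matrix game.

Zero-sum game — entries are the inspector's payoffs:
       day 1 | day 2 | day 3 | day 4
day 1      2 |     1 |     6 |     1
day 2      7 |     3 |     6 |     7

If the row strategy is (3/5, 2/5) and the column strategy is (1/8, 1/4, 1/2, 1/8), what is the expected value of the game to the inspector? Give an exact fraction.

35/8

Against (1/8, 1/4, 1/2, 1/8), each row's expected payoff is day 1: 29/8; day 2: 11/2.
Taking the (3/5, 2/5)-weighted average: (3/5)·(29/8) + (2/5)·(11/2) = 35/8.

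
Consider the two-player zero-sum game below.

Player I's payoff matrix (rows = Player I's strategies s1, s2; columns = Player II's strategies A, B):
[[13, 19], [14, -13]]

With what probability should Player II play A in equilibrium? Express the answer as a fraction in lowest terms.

Row minima are 13 and -13, so Player I's maximin is 13; column maxima are 14 and 19, so Player II's minimax is 14. These differ, so the equilibrium is in mixed strategies.
Let Player II play A with probability q. Player I is indifferent when 13q + 19(1−q) = 14q − 13(1−q), giving q = 32/33.

32/33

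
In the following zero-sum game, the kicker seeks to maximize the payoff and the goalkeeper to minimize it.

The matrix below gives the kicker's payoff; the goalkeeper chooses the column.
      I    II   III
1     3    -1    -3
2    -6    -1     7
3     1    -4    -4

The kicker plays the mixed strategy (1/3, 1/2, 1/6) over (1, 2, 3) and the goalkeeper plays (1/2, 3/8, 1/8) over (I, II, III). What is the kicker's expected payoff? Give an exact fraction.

-5/4

Against (1/2, 3/8, 1/8), each row's expected payoff is 1: 3/4; 2: -5/2; 3: -3/2.
Taking the (1/3, 1/2, 1/6)-weighted average: (1/3)·(3/4) + (1/2)·(-5/2) + (1/6)·(-3/2) = -5/4.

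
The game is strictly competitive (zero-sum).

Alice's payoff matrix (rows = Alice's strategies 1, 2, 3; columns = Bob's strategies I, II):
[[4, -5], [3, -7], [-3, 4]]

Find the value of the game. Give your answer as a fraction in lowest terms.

Row 2 is strictly dominated by row 1, so Alice never plays it.
The remaining 2×2 game on (1, 3) × (I, II) has no saddle point. Let Alice play 1 with probability p; indifference gives 4p − 3(1−p) = −5p + 4(1−p), so p = 7/16.
Similarly Bob's optimal q on I is 9/16, and the value is 4·(9/16) + (-5)·(7/16) = 1/16.

1/16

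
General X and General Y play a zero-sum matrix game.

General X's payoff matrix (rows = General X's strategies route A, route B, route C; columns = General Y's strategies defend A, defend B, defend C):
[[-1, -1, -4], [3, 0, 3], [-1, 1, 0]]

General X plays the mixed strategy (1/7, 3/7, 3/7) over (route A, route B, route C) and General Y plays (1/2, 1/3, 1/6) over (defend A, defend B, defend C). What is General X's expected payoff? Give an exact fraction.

Against (1/2, 1/3, 1/6), each row's expected payoff is route A: -3/2; route B: 2; route C: -1/6.
Taking the (1/7, 3/7, 3/7)-weighted average: (1/7)·(-3/2) + (3/7)·(2) + (3/7)·(-1/6) = 4/7.

4/7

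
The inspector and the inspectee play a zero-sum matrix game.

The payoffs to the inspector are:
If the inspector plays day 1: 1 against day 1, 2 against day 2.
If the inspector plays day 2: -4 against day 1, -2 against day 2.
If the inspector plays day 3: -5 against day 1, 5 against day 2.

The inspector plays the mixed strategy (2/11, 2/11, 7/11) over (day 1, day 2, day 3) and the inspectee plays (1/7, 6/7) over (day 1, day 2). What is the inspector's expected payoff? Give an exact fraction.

Against (1/7, 6/7), each row's expected payoff is day 1: 13/7; day 2: -16/7; day 3: 25/7.
Taking the (2/11, 2/11, 7/11)-weighted average: (2/11)·(13/7) + (2/11)·(-16/7) + (7/11)·(25/7) = 169/77.

169/77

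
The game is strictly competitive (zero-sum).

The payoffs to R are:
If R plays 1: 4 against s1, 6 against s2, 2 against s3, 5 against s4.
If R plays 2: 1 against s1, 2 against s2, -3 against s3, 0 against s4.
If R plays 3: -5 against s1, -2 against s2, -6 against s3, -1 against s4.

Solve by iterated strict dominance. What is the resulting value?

Column s2 is strictly dominated by s1 for C (4<6, 1<2, -5<-2); eliminate s2.
Column s1 is strictly dominated by s3 for C (2<4, -3<1, -6<-5); eliminate s1.
Column s4 is strictly dominated by s3 for C (2<5, -3<0, -6<-1); eliminate s4.
Row 2 is strictly dominated by row 1 (2>-3); eliminate 2.
Row 3 is strictly dominated by row 1 (2>-6); eliminate 3.
Only (1, s3) remains, with payoff 2.

2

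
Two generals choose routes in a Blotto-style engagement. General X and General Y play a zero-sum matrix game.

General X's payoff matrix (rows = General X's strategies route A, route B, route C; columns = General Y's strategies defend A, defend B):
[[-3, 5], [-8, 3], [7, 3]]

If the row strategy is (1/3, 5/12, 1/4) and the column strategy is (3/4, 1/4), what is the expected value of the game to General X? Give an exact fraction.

Against (3/4, 1/4), each row's expected payoff is route A: -1; route B: -21/4; route C: 6.
Taking the (1/3, 5/12, 1/4)-weighted average: (1/3)·(-1) + (5/12)·(-21/4) + (1/4)·(6) = -49/48.

-49/48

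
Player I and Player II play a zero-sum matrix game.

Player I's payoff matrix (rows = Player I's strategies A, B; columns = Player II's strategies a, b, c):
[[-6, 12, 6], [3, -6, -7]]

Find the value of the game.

Column b is strictly dominated by c for Player II (it gives Player I more in every row).
The remaining 2×2 game on (A, B) × (a, c) has no saddle point. Let Player I play A with probability p; indifference gives −6p + 3(1−p) = 6p − 7(1−p), so p = 5/11.
Similarly Player II's optimal q on a is 13/22, and the value is -6·(13/22) + (6)·(9/22) = -12/11.

-12/11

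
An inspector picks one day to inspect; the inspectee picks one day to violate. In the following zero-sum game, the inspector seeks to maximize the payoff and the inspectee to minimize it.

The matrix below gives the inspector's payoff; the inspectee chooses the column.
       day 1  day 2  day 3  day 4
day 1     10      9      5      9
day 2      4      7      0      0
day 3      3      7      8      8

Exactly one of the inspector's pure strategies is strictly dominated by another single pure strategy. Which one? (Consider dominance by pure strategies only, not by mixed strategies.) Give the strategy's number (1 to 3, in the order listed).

2

Compare day 2 with day 1: 10 > 4, 9 > 7, 5 > 0, 9 > 0.
So day 1 strictly dominates day 2 for the inspector; day 2 is strictly dominated.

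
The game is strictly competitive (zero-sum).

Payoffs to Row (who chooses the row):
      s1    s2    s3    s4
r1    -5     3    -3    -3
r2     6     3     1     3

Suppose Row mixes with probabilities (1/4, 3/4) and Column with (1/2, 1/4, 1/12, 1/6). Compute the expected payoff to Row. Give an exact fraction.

Against (1/2, 1/4, 1/12, 1/6), each row's expected payoff is r1: -5/2; r2: 13/3.
Taking the (1/4, 3/4)-weighted average: (1/4)·(-5/2) + (3/4)·(13/3) = 21/8.

21/8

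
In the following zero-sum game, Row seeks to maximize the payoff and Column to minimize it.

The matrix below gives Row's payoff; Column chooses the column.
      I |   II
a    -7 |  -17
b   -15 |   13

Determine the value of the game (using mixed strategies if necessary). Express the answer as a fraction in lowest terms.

-173/19

Row minima are -17 and -15, so Row's maximin is -15; column maxima are -7 and 13, so Column's minimax is -7. These differ, so the equilibrium is in mixed strategies.
Let Row play a with probability p. Column is indifferent when −7p − 15(1−p) = −17p + 13(1−p), giving p = 14/19.
Let Column play I with probability q. Row is indifferent when −7q − 17(1−q) = −15q + 13(1−q), giving q = 15/19.
The value is -7·(15/19) + (-17)·(4/19) = -173/19.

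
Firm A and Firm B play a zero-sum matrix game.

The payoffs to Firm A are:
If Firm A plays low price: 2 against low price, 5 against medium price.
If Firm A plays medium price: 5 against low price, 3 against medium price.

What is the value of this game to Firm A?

Row minima are 2 and 3, so Firm A's maximin is 3; column maxima are 5 and 5, so Firm B's minimax is 5. These differ, so the equilibrium is in mixed strategies.
Let Firm A play low price with probability p. Firm B is indifferent when 2p + 5(1−p) = 5p + 3(1−p), giving p = 2/5.
Let Firm B play low price with probability q. Firm A is indifferent when 2q + 5(1−q) = 5q + 3(1−q), giving q = 2/5.
The value is 2·(2/5) + (5)·(3/5) = 19/5.

19/5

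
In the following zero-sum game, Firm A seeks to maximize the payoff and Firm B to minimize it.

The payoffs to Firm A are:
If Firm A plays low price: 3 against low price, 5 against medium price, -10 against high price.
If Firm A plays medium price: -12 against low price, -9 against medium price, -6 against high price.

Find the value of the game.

Column medium price is strictly dominated by low price for Firm B (it gives Firm A more in every row).
The remaining 2×2 game on (low price, medium price) × (low price, high price) has no saddle point. Let Firm A play low price with probability p; indifference gives 3p − 12(1−p) = −10p − 6(1−p), so p = 6/19.
Similarly Firm B's optimal q on low price is 4/19, and the value is 3·(4/19) + (-10)·(15/19) = -138/19.

-138/19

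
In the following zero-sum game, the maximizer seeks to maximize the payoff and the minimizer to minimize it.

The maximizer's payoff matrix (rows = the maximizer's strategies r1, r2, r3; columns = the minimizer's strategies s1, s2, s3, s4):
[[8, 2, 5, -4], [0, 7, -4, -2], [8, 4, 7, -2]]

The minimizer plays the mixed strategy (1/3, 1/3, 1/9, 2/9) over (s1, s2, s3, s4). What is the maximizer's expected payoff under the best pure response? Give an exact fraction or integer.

r1: (8)·(1/3) + (2)·(1/3) + (5)·(1/9) + (-4)·(2/9) = 3.
r2: (0)·(1/3) + (7)·(1/3) + (-4)·(1/9) + (-2)·(2/9) = 13/9.
r3: (8)·(1/3) + (4)·(1/3) + (7)·(1/9) + (-2)·(2/9) = 13/3.
The best pure response is r3 with expected payoff 13/3.

13/3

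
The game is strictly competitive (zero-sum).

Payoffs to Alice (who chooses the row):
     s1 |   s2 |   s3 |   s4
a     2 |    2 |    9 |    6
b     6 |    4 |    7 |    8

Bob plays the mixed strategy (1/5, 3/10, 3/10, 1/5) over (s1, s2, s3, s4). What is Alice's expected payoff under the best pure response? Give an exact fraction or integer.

a: (2)·(1/5) + (2)·(3/10) + (9)·(3/10) + (6)·(1/5) = 49/10.
b: (6)·(1/5) + (4)·(3/10) + (7)·(3/10) + (8)·(1/5) = 61/10.
The best pure response is b with expected payoff 61/10.

61/10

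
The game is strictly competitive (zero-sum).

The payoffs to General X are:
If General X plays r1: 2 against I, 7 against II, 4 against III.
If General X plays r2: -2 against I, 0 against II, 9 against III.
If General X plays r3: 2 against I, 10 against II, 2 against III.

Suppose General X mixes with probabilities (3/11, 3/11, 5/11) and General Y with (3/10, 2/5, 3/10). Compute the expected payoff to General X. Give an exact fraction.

461/110

Against (3/10, 2/5, 3/10), each row's expected payoff is r1: 23/5; r2: 21/10; r3: 26/5.
Taking the (3/11, 3/11, 5/11)-weighted average: (3/11)·(23/5) + (3/11)·(21/10) + (5/11)·(26/5) = 461/110.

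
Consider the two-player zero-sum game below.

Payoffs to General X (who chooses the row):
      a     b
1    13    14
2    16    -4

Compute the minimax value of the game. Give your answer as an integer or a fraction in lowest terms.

92/7

Row minima are 13 and -4, so General X's maximin is 13; column maxima are 16 and 14, so General Y's minimax is 14. These differ, so the equilibrium is in mixed strategies.
Let General X play 1 with probability p. General Y is indifferent when 13p + 16(1−p) = 14p − 4(1−p), giving p = 20/21.
Let General Y play a with probability q. General X is indifferent when 13q + 14(1−q) = 16q − 4(1−q), giving q = 6/7.
The value is 13·(6/7) + (14)·(1/7) = 92/7.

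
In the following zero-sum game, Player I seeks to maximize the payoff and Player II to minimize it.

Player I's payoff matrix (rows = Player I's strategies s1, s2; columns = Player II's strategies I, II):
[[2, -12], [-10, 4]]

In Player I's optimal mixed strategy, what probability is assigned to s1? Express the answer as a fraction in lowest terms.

1/2

Row minima are -12 and -10, so Player I's maximin is -10; column maxima are 2 and 4, so Player II's minimax is 2. These differ, so the equilibrium is in mixed strategies.
Let Player I play s1 with probability p. Player II is indifferent when 2p − 10(1−p) = −12p + 4(1−p), giving p = 1/2.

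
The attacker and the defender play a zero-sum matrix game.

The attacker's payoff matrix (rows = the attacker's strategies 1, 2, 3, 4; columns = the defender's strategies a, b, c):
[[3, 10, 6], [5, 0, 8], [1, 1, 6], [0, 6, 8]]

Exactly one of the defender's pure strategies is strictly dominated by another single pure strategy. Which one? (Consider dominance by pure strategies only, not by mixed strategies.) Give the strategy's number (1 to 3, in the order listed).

The defender prefers columns that give the attacker less. Compare c with a: 3 < 6, 5 < 8, 1 < 6, 0 < 8.
So a strictly dominates c for the defender; c is strictly dominated.

3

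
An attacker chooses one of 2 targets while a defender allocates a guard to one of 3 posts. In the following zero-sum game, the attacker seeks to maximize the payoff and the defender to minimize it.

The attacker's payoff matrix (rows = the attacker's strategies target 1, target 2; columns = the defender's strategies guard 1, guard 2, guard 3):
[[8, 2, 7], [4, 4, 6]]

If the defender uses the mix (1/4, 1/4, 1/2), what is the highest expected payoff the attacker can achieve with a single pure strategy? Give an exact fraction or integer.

6

target 1: (8)·(1/4) + (2)·(1/4) + (7)·(1/2) = 6.
target 2: (4)·(1/4) + (4)·(1/4) + (6)·(1/2) = 5.
The best pure response is target 1 with expected payoff 6.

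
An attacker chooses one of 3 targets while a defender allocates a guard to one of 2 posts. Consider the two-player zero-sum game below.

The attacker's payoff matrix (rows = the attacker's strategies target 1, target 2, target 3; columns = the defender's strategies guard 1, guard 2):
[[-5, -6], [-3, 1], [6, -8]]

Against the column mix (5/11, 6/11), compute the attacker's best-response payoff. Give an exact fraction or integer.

-9/11

target 1: (-5)·(5/11) + (-6)·(6/11) = -61/11.
target 2: (-3)·(5/11) + (1)·(6/11) = -9/11.
target 3: (6)·(5/11) + (-8)·(6/11) = -18/11.
The best pure response is target 2 with expected payoff -9/11.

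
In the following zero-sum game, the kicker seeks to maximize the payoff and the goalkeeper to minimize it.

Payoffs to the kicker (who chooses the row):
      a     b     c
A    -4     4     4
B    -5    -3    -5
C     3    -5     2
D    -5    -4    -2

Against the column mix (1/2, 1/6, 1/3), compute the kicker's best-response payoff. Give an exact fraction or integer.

A: (-4)·(1/2) + (4)·(1/6) + (4)·(1/3) = 0.
B: (-5)·(1/2) + (-3)·(1/6) + (-5)·(1/3) = -14/3.
C: (3)·(1/2) + (-5)·(1/6) + (2)·(1/3) = 4/3.
D: (-5)·(1/2) + (-4)·(1/6) + (-2)·(1/3) = -23/6.
The best pure response is C with expected payoff 4/3.

4/3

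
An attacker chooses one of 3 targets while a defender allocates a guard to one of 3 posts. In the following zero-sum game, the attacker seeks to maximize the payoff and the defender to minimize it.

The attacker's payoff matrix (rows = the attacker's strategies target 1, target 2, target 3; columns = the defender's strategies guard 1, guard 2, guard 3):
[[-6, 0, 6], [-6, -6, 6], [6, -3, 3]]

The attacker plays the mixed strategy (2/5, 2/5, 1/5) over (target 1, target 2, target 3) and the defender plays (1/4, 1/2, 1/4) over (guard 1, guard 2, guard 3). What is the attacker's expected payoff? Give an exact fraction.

Against (1/4, 1/2, 1/4), each row's expected payoff is target 1: 0; target 2: -3; target 3: 3/4.
Taking the (2/5, 2/5, 1/5)-weighted average: (2/5)·(0) + (2/5)·(-3) + (1/5)·(3/4) = -21/20.

-21/20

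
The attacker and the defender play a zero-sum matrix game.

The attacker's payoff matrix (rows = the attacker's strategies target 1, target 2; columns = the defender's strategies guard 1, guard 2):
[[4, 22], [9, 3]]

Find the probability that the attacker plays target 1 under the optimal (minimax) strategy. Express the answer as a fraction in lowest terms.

1/4

Row minima are 4 and 3, so the attacker's maximin is 4; column maxima are 9 and 22, so the defender's minimax is 9. These differ, so the equilibrium is in mixed strategies.
Let the attacker play target 1 with probability p. The defender is indifferent when 4p + 9(1−p) = 22p + 3(1−p), giving p = 1/4.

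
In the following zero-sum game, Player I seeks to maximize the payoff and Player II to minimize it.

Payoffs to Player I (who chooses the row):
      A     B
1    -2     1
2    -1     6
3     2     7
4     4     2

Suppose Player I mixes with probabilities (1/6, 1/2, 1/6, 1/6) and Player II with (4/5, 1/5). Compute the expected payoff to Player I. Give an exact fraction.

Against (4/5, 1/5), each row's expected payoff is 1: -7/5; 2: 2/5; 3: 3; 4: 18/5.
Taking the (1/6, 1/2, 1/6, 1/6)-weighted average: (1/6)·(-7/5) + (1/2)·(2/5) + (1/6)·(3) + (1/6)·(18/5) = 16/15.

16/15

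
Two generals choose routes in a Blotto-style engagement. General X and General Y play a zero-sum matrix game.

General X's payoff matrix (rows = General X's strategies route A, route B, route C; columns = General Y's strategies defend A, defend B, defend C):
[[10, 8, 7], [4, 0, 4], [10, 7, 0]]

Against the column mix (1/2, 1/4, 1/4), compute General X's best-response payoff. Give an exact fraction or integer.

route A: (10)·(1/2) + (8)·(1/4) + (7)·(1/4) = 35/4.
route B: (4)·(1/2) + (0)·(1/4) + (4)·(1/4) = 3.
route C: (10)·(1/2) + (7)·(1/4) + (0)·(1/4) = 27/4.
The best pure response is route A with expected payoff 35/4.

35/4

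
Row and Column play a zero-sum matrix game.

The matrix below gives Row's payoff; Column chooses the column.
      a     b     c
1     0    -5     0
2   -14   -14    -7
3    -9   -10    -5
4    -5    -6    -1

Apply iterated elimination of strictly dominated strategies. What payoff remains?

Row 4 is strictly dominated by row 1 (0>-5, -5>-6, 0>-1); eliminate 4.
Row 2 is strictly dominated by row 1 (0>-14, -5>-14, 0>-7); eliminate 2.
Column a is strictly dominated by b for Column (-5<0, -10<-9); eliminate a.
Column c is strictly dominated by b for Column (-5<0, -10<-5); eliminate c.
Row 3 is strictly dominated by row 1 (-5>-10); eliminate 3.
Only (1, b) remains, with payoff -5.

-5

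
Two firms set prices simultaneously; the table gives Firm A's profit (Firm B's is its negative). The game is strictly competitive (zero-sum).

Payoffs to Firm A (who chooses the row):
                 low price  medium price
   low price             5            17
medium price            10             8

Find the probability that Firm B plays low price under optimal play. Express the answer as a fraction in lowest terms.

Row minima are 5 and 8, so Firm A's maximin is 8; column maxima are 10 and 17, so Firm B's minimax is 10. These differ, so the equilibrium is in mixed strategies.
Let Firm B play low price with probability q. Firm A is indifferent when 5q + 17(1−q) = 10q + 8(1−q), giving q = 9/14.

9/14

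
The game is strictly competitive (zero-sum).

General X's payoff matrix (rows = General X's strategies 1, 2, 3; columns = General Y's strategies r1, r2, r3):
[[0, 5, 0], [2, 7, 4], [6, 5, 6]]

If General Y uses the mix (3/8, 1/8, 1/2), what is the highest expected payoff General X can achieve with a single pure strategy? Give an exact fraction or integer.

1: (0)·(3/8) + (5)·(1/8) + (0)·(1/2) = 5/8.
2: (2)·(3/8) + (7)·(1/8) + (4)·(1/2) = 29/8.
3: (6)·(3/8) + (5)·(1/8) + (6)·(1/2) = 47/8.
The best pure response is 3 with expected payoff 47/8.

47/8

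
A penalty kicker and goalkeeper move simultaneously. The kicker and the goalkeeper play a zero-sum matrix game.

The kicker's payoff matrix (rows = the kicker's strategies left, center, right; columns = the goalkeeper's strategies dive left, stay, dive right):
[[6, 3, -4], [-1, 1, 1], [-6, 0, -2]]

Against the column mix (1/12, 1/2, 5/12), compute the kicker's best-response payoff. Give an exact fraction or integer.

5/6

left: (6)·(1/12) + (3)·(1/2) + (-4)·(5/12) = 1/3.
center: (-1)·(1/12) + (1)·(1/2) + (1)·(5/12) = 5/6.
right: (-6)·(1/12) + (0)·(1/2) + (-2)·(5/12) = -4/3.
The best pure response is center with expected payoff 5/6.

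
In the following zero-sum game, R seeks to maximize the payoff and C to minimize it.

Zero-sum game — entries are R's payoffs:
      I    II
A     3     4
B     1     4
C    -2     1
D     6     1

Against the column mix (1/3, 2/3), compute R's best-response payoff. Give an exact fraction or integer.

11/3

A: (3)·(1/3) + (4)·(2/3) = 11/3.
B: (1)·(1/3) + (4)·(2/3) = 3.
C: (-2)·(1/3) + (1)·(2/3) = 0.
D: (6)·(1/3) + (1)·(2/3) = 8/3.
The best pure response is A with expected payoff 11/3.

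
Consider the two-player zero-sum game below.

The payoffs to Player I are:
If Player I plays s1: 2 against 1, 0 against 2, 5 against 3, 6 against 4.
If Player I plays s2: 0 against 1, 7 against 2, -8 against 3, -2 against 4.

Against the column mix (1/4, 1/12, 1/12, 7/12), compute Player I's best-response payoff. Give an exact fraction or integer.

53/12

s1: (2)·(1/4) + (0)·(1/12) + (5)·(1/12) + (6)·(7/12) = 53/12.
s2: (0)·(1/4) + (7)·(1/12) + (-8)·(1/12) + (-2)·(7/12) = -5/4.
The best pure response is s1 with expected payoff 53/12.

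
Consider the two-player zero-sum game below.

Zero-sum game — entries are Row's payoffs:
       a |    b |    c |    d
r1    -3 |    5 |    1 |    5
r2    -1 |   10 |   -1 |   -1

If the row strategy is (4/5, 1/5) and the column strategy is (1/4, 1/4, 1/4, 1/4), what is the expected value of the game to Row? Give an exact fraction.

39/20

Against (1/4, 1/4, 1/4, 1/4), each row's expected payoff is r1: 2; r2: 7/4.
Taking the (4/5, 1/5)-weighted average: (4/5)·(2) + (1/5)·(7/4) = 39/20.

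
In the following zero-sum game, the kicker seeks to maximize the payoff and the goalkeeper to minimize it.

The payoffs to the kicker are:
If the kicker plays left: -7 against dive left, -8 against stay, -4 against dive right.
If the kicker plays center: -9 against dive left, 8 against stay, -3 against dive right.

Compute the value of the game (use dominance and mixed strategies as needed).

Column dive right is strictly dominated by dive left for the goalkeeper (it gives the kicker more in every row).
The remaining 2×2 game on (left, center) × (dive left, stay) has no saddle point. Let the kicker play left with probability p; indifference gives −7p − 9(1−p) = −8p + 8(1−p), so p = 17/18.
Similarly the goalkeeper's optimal q on dive left is 8/9, and the value is -7·(8/9) + (-8)·(1/9) = -64/9.

-64/9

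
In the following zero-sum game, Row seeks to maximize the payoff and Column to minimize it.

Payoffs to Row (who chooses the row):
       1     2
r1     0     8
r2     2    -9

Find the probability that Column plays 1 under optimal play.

Row minima are 0 and -9, so Row's maximin is 0; column maxima are 2 and 8, so Column's minimax is 2. These differ, so the equilibrium is in mixed strategies.
Let Column play 1 with probability q. Row is indifferent when 8(1−q) = 2q − 9(1−q), giving q = 17/19.

17/19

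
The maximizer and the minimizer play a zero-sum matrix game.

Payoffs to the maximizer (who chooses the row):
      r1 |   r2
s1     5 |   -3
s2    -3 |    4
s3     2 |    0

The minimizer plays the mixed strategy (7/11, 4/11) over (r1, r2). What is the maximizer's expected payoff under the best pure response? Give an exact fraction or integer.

s1: (5)·(7/11) + (-3)·(4/11) = 23/11.
s2: (-3)·(7/11) + (4)·(4/11) = -5/11.
s3: (2)·(7/11) + (0)·(4/11) = 14/11.
The best pure response is s1 with expected payoff 23/11.

23/11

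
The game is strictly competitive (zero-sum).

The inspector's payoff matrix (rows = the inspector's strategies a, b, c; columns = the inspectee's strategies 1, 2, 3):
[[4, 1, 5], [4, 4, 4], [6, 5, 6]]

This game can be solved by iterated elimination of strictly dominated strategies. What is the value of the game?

5

Row a is strictly dominated by row c (6>4, 5>1, 6>5); eliminate a.
Row b is strictly dominated by row c (6>4, 5>4, 6>4); eliminate b.
Column 3 is strictly dominated by 2 for the inspectee (5<6); eliminate 3.
Column 1 is strictly dominated by 2 for the inspectee (5<6); eliminate 1.
Only (c, 2) remains, with payoff 5.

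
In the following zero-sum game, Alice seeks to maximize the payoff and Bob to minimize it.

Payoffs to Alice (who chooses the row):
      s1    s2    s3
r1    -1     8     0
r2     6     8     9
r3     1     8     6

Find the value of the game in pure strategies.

Row minima: -1, 6, 1 → Alice's maximin is 6.
Column maxima: 6, 8, 9 → Bob's minimax is 6.
They coincide at (r2, s1), so the value is 6.

6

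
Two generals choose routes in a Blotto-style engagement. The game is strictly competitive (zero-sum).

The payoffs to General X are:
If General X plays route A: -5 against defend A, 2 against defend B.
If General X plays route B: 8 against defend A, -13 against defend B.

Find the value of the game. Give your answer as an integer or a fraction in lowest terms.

-7/4

Row minima are -5 and -13, so General X's maximin is -5; column maxima are 8 and 2, so General Y's minimax is 2. These differ, so the equilibrium is in mixed strategies.
Let General X play route A with probability p. General Y is indifferent when −5p + 8(1−p) = 2p − 13(1−p), giving p = 3/4.
Let General Y play defend A with probability q. General X is indifferent when −5q + 2(1−q) = 8q − 13(1−q), giving q = 15/28.
The value is -5·(15/28) + (2)·(13/28) = -7/4.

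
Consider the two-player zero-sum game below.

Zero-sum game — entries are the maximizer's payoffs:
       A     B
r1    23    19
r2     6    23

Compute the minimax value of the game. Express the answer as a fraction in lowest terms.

415/21

Row minima are 19 and 6, so the maximizer's maximin is 19; column maxima are 23 and 23, so the minimizer's minimax is 23. These differ, so the equilibrium is in mixed strategies.
Let the maximizer play r1 with probability p. The minimizer is indifferent when 23p + 6(1−p) = 19p + 23(1−p), giving p = 17/21.
Let the minimizer play A with probability q. The maximizer is indifferent when 23q + 19(1−q) = 6q + 23(1−q), giving q = 4/21.
The value is 23·(4/21) + (19)·(17/21) = 415/21.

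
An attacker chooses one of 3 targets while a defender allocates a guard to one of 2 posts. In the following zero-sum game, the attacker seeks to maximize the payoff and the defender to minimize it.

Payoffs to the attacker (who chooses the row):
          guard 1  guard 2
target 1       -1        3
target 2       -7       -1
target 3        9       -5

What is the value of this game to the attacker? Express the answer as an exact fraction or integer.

11/9

Row target 2 is strictly dominated by row target 1, so the attacker never plays it.
The remaining 2×2 game on (target 1, target 3) × (guard 1, guard 2) has no saddle point. Let the attacker play target 1 with probability p; indifference gives −p + 9(1−p) = 3p − 5(1−p), so p = 7/9.
Similarly the defender's optimal q on guard 1 is 4/9, and the value is -1·(4/9) + (3)·(5/9) = 11/9.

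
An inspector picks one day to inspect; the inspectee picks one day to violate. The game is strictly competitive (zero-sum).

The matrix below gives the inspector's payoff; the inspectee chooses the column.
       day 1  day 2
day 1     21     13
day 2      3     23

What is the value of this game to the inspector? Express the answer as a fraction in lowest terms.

111/7

Row minima are 13 and 3, so the inspector's maximin is 13; column maxima are 21 and 23, so the inspectee's minimax is 21. These differ, so the equilibrium is in mixed strategies.
Let the inspector play day 1 with probability p. The inspectee is indifferent when 21p + 3(1−p) = 13p + 23(1−p), giving p = 5/7.
Let the inspectee play day 1 with probability q. The inspector is indifferent when 21q + 13(1−q) = 3q + 23(1−q), giving q = 5/14.
The value is 21·(5/14) + (13)·(9/14) = 111/7.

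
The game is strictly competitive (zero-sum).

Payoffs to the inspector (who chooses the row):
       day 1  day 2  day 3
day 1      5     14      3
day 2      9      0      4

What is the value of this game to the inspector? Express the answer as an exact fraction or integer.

56/15

Column day 1 is strictly dominated by day 3 for the inspectee (it gives the inspector more in every row).
The remaining 2×2 game on (day 1, day 2) × (day 2, day 3) has no saddle point. Let the inspector play day 1 with probability p; indifference gives 14p = 3p + 4(1−p), so p = 4/15.
Similarly the inspectee's optimal q on day 2 is 1/15, and the value is 14·(1/15) + (3)·(14/15) = 56/15.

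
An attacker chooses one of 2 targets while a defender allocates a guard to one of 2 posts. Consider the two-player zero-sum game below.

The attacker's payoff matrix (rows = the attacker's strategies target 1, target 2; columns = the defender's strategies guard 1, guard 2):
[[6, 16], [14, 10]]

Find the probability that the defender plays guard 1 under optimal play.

Row minima are 6 and 10, so the attacker's maximin is 10; column maxima are 14 and 16, so the defender's minimax is 14. These differ, so the equilibrium is in mixed strategies.
Let the defender play guard 1 with probability q. The attacker is indifferent when 6q + 16(1−q) = 14q + 10(1−q), giving q = 3/7.

3/7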